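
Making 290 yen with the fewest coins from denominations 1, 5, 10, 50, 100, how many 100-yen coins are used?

2

Greedy: take as many of the largest coin as possible, then repeat with the remainder.
290 = 2×100 + 1×50 + 4×10
Count of 100: 2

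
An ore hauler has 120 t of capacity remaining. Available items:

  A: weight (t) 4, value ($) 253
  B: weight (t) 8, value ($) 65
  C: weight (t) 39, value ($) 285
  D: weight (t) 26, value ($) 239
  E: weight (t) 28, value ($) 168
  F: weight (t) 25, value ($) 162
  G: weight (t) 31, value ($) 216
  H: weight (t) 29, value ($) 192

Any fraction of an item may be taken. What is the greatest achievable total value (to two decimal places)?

1137.45

Sort by value per unit weight and fill in that order.
Order: A (253/4=63.25) > D (239/26=9.19) > B (65/8=8.12) > C (285/39=7.31) > G (216/31=6.97) > H (192/29=6.62) > F (162/25=6.48) > E (168/28=6.00)
Fill: take A (4 @ 253) → take D (26 @ 239) → take B (8 @ 65) → take C (39 @ 285) → take G (31 @ 216) → take 12/29 of H → 79.45; 120/120 used.
Total value = 1137.45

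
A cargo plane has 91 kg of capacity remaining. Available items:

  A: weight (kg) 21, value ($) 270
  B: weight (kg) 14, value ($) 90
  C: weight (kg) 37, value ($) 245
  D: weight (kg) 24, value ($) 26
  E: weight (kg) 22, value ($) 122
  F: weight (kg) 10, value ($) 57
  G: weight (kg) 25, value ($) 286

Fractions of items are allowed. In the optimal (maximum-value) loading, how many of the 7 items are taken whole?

3

Greedy by value/weight ratio, highest first.
Order: A (270/21=12.86) > G (286/25=11.44) > C (245/37=6.62) > B (90/14=6.43) > F (57/10=5.70) > E (122/22=5.55) > D (26/24=1.08)
Fill: take A (21 @ 270) → take G (25 @ 286) → take C (37 @ 245) → take 8/14 of B → 51.43; 91/91 used.
3 item(s) taken whole; one partial (take 8/14 of B).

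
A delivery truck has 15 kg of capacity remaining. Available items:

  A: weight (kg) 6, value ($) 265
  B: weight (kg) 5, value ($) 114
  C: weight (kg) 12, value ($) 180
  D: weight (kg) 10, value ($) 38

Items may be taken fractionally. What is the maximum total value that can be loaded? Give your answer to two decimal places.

Sort by value per unit weight and fill in that order.
Ratios (sorted): A 44.17, B 22.80, C 15.00, D 3.80
take A (6 @ 265); take B (5 @ 114); take 4/12 of C → 60.00. Capacity used 15/15.
Total value = 439.00

439.00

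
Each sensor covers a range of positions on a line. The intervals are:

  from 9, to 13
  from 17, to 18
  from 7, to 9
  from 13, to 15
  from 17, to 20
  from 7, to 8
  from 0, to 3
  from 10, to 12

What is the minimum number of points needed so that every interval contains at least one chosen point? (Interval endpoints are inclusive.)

5

Sorted: [0,3] [7,8] [7,9] [10,12] [9,13] [13,15] [17,18] [17,20]
{[0,3]} hit by 3; {[7,8],[7,9]} hit by 8; {[10,12],[9,13]} hit by 12; {[13,15]} hit by 15; {[17,18],[17,20]} hit by 18.
Points: 3, 8, 12, 15, 18 (5 total).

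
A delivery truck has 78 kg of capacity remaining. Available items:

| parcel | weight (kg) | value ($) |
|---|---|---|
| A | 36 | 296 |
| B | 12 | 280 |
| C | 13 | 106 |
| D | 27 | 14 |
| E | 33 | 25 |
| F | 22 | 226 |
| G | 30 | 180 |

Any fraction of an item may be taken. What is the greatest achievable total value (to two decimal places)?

Ratios (sorted): B 23.33, F 10.27, A 8.22, C 8.15, G 6.00, E 0.76, D 0.52
take B (12 @ 280); take F (22 @ 226); take A (36 @ 296); take 8/13 of C → 65.23. Capacity used 78/78.
Total value = 867.23

867.23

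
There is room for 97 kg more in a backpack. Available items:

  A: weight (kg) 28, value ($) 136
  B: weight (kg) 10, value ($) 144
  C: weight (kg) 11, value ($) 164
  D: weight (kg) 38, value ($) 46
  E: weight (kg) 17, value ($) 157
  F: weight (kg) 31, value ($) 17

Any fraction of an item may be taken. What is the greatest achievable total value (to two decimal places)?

Ratios (sorted): C 14.91, B 14.40, E 9.24, A 4.86, D 1.21, F 0.55
take C (11 @ 164); take B (10 @ 144); take E (17 @ 157); take A (28 @ 136); take 31/38 of D → 37.53. Capacity used 97/97.
Total value = 638.53

638.53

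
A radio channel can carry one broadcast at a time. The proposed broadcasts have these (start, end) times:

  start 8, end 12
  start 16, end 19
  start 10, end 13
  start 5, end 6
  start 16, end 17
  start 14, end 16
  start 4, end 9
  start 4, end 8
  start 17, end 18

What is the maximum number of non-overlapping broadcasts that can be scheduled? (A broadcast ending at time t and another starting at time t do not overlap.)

5

By end time: (5,6), (4,8), (4,9), (8,12), (10,13), (14,16), (16,17), (17,18), (16,19).
Pick (5,6); next start ≥ 6 → (8,12); next start ≥ 12 → (14,16); next start ≥ 16 → (16,17); next start ≥ 17 → (17,18).
Selected 5 broadcasts.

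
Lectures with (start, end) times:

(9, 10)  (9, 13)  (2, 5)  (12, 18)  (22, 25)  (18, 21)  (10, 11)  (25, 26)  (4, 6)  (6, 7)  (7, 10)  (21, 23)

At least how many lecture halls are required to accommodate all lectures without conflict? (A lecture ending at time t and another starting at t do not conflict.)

Events (time:±→running): 2:+→1 4:+→2 5:-→1 6:-→0 6:+→1 7:-→0 7:+→1 9:+→2 9:+→3 … peak 3.

3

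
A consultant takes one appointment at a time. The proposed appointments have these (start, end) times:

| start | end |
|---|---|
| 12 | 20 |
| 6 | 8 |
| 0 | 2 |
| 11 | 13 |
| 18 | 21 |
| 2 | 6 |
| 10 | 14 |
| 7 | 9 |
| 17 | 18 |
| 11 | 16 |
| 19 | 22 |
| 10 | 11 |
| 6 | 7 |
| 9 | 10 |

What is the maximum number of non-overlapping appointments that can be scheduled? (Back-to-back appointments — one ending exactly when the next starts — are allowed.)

9

Order by finish time; keep every interval that doesn't clash with the previous kept one.
By end time: (0,2), (2,6), (6,7), (6,8), (7,9), (9,10), (10,11), (11,13), (10,14), (11,16), (17,18), (12,20), (18,21), (19,22).
Pick (0,2); next start ≥ 2 → (2,6); next start ≥ 6 → (6,7); next start ≥ 7 → (7,9); next start ≥ 9 → (9,10); next start ≥ 10 → (10,11); next start ≥ 11 → (11,13); next start ≥ 13 → (17,18); next start ≥ 18 → (18,21).
Selected 9 appointments.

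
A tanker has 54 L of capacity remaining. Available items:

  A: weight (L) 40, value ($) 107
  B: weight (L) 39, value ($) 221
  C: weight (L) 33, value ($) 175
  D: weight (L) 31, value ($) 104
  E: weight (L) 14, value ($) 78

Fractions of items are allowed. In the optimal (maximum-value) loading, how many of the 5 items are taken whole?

2

Order: B (221/39=5.67) > E (78/14=5.57) > C (175/33=5.30) > D (104/31=3.35) > A (107/40=2.67)
Fill: take B (39 @ 221) → take E (14 @ 78) → take 1/33 of C → 5.30; 54/54 used.
2 item(s) taken whole; one partial (take 1/33 of C).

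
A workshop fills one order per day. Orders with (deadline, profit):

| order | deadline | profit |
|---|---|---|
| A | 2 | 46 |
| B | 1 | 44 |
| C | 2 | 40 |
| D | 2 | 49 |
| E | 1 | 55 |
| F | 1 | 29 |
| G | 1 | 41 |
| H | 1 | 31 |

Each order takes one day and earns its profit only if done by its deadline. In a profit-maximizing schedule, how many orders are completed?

2

Profit order: E=55 D=49 A=46 B=44 G=41 C=40 H=31 F=29
Assign: E→slot 1, D→slot 2, A skipped, B skipped, G skipped, C skipped, H skipped, F skipped.
Slots: [1:E] [2:D]
2 of 8 scheduled.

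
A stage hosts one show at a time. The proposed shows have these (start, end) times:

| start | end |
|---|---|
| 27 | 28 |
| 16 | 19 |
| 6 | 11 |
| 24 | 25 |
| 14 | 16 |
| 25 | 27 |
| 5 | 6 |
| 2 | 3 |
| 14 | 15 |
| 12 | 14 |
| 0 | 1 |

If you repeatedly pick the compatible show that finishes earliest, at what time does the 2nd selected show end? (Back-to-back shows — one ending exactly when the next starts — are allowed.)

3

Order by finish time; keep every interval that doesn't clash with the previous kept one.
Sorted by end: (0,1)  (2,3)  (5,6)  (6,11)  (12,14)  (14,15)  (14,16)  (16,19)  (24,25)  (25,27)  (27,28)
take (0,1); take (2,3); take (5,6); take (6,11); take (12,14); take (14,15); take (16,19); take (24,25); take (25,27); take (27,28).
Selected: (0,1) (2,3) (5,6) (6,11) (12,14) (14,15) (16,19) (24,25) (25,27) (27,28)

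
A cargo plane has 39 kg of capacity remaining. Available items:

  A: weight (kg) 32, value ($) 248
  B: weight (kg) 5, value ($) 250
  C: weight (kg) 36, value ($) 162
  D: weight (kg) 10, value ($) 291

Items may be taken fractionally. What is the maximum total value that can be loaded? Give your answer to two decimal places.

727.00

Order: B (250/5=50.00) > D (291/10=29.10) > A (248/32=7.75) > C (162/36=4.50)
Fill: take B (5 @ 250) → take D (10 @ 291) → take 24/32 of A → 186.00; 39/39 used.
Total value = 727.00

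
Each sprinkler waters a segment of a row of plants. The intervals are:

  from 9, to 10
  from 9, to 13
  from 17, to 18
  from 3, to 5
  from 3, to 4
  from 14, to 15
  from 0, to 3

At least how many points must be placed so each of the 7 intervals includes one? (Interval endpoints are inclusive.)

4

Sorted: [0,3] [3,4] [3,5] [9,10] [9,13] [14,15] [17,18]
{[0,3],[3,4],[3,5]} hit by 3; {[9,10],[9,13]} hit by 10; {[14,15]} hit by 15; {[17,18]} hit by 18.
Points: 3, 10, 15, 18 (4 total).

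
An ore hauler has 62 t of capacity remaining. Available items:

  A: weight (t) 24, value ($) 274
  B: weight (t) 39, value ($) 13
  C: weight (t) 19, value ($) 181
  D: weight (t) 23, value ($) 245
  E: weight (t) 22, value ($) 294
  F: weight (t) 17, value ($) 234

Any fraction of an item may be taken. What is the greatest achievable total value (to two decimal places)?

Greedy by value/weight ratio, highest first.
Ratios (sorted): F 13.76, E 13.36, A 11.42, D 10.65, C 9.53, B 0.33
take F (17 @ 234); take E (22 @ 294); take 23/24 of A → 262.58. Capacity used 62/62.
Total value = 790.58

790.58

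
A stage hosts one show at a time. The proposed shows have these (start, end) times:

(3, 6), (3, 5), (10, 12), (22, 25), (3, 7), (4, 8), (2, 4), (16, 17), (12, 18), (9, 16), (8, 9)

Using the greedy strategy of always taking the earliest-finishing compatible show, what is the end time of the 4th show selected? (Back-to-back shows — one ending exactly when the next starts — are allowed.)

Greedy by earliest finish: after sorting by end time, pick each interval compatible with the last pick.
By end time: (2,4), (3,5), (3,6), (3,7), (4,8), (8,9), (10,12), (9,16), (16,17), (12,18), (22,25).
Pick (2,4); next start ≥ 4 → (4,8); next start ≥ 8 → (8,9); next start ≥ 9 → (10,12); next start ≥ 12 → (16,17); next start ≥ 17 → (22,25).
Selected: (2,4) (4,8) (8,9) (10,12) (16,17) (22,25)

12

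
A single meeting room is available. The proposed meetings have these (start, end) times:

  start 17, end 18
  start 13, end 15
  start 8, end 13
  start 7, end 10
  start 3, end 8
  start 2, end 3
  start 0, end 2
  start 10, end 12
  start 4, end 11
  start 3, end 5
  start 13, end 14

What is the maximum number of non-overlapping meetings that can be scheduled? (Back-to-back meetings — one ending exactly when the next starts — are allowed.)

7

By end time: (0,2), (2,3), (3,5), (3,8), (7,10), (4,11), (10,12), (8,13), (13,14), (13,15), (17,18).
Pick (0,2); next start ≥ 2 → (2,3); next start ≥ 3 → (3,5); next start ≥ 5 → (7,10); next start ≥ 10 → (10,12); next start ≥ 12 → (13,14); next start ≥ 14 → (17,18).
Selected 7 meetings.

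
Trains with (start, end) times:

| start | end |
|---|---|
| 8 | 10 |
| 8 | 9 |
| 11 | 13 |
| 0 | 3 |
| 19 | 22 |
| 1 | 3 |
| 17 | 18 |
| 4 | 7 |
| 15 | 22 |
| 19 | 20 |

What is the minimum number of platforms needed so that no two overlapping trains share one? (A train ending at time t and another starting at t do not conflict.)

Count concurrent intervals with a sweep; the peak is the room count.
Events (time:±→running): 0:+→1 1:+→2 3:-→1 3:-→0 4:+→1 7:-→0 8:+→1 8:+→2 9:-→1 10:-→0 11:+→1 13:-→0 15:+→1 17:+→2 18:-→1 19:+→2 19:+→3 … peak 3.

3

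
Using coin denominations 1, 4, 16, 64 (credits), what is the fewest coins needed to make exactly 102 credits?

6

Greedy: take as many of the largest coin as possible, then repeat with the remainder.
102 = 1×64 + 2×16 + 1×4 + 2×1
Total coins = 1 + 2 + 1 + 2 = 6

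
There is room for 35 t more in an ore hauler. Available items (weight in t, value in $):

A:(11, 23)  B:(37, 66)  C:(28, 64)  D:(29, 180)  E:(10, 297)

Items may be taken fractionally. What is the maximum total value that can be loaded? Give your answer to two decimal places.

Sort by value per unit weight and fill in that order.
Ratios (sorted): E 29.70, D 6.21, C 2.29, A 2.09, B 1.78
take E (10 @ 297); take 25/29 of D → 155.17. Capacity used 35/35.
Total value = 452.17

452.17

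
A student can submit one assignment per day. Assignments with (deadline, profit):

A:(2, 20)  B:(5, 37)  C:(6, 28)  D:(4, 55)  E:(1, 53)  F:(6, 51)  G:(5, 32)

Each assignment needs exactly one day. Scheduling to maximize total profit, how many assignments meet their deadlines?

6

Profit order: D=55 E=53 F=51 B=37 G=32 C=28 A=20
Assign: D→slot 4, E→slot 1, F→slot 6, B→slot 5, G→slot 3, C→slot 2, A skipped.
Slots: [1:E] [2:C] [3:G] [4:D] [5:B] [6:F]
6 of 7 scheduled.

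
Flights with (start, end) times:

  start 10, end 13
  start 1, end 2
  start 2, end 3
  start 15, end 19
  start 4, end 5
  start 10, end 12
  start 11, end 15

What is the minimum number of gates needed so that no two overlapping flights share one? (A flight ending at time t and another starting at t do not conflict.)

Count concurrent intervals with a sweep; the peak is the room count.
Events (time:±→running): 1:+→1 2:-→0 2:+→1 3:-→0 4:+→1 5:-→0 10:+→1 10:+→2 11:+→3 … peak 3.

3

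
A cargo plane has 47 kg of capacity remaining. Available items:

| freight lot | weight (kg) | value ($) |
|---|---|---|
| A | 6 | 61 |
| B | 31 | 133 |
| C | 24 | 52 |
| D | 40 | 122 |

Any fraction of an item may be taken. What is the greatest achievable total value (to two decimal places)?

224.50

Order: A (61/6=10.17) > B (133/31=4.29) > D (122/40=3.05) > C (52/24=2.17)
Fill: take A (6 @ 61) → take B (31 @ 133) → take 10/40 of D → 30.50; 47/47 used.
Total value = 224.50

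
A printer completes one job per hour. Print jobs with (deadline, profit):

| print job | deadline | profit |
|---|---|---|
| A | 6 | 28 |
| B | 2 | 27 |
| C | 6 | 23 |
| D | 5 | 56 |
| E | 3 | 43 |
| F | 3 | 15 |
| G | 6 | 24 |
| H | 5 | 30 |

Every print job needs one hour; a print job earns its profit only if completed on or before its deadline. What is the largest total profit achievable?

208

Take jobs in profit order; each goes to the latest open slot no later than its deadline.
Profit order: D=56 E=43 H=30 A=28 B=27 G=24 C=23 F=15
Assign: D→slot 5, E→slot 3, H→slot 4, A→slot 6, B→slot 2, G→slot 1, C skipped, F skipped.
Slots: [1:G] [2:B] [3:E] [4:H] [5:D] [6:A]
Profit = 24 + 27 + 43 + 30 + 56 + 28 = 208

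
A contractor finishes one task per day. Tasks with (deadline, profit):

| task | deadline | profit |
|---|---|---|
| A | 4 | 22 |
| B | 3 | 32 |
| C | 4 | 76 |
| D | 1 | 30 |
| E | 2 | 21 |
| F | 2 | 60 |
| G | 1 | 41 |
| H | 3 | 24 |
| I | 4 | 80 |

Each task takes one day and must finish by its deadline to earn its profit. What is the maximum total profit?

By profit: I(d4,80), C(d4,76), F(d2,60), G(d1,41), B(d3,32), D(d1,30), H(d3,24), A(d4,22), E(d2,21)
I→slot 4; C→slot 3; F→slot 2; G→slot 1; B skipped; D skipped; H skipped; A skipped; E skipped.
Profit = 41 + 60 + 76 + 80 = 257

257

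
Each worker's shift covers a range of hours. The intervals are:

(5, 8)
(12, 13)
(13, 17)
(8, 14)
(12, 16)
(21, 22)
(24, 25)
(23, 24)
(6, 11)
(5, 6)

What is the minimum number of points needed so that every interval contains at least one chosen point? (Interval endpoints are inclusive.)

Sorted: [5,6] [5,8] [6,11] [12,13] [8,14] [12,16] [13,17] [21,22] [23,24] [24,25]
{[5,6],[5,8],[6,11]} hit by 6; {[12,13],[8,14],[12,16],[13,17]} hit by 13; {[21,22]} hit by 22; {[23,24],[24,25]} hit by 24.
Points: 6, 13, 22, 24 (4 total).

4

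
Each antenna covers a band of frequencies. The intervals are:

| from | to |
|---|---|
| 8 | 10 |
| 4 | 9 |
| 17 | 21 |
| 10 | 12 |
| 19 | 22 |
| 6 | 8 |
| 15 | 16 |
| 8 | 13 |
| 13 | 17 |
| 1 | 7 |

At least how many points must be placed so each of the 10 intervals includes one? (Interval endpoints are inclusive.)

Sorted: [1,7] [6,8] [4,9] [8,10] [10,12] [8,13] [15,16] [13,17] [17,21] [19,22]
{[1,7],[6,8],[4,9]} hit by 7; {[8,10],[10,12],[8,13]} hit by 10; {[15,16],[13,17]} hit by 16; {[17,21],[19,22]} hit by 21.
Points: 7, 10, 16, 21 (4 total).

4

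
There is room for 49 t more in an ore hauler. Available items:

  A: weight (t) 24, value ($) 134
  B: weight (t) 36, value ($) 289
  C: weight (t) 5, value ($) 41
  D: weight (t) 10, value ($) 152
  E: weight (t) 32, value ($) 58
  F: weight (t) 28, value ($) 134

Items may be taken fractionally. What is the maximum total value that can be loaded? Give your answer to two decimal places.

Ratios (sorted): D 15.20, C 8.20, B 8.03, A 5.58, F 4.79, E 1.81
take D (10 @ 152); take C (5 @ 41); take 34/36 of B → 272.94. Capacity used 49/49.
Total value = 465.94

465.94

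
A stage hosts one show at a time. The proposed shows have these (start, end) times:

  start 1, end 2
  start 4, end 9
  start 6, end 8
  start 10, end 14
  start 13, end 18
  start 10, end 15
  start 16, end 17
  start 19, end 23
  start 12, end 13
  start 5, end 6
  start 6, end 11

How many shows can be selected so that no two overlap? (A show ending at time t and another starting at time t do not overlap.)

Greedy by earliest finish: after sorting by end time, pick each interval compatible with the last pick.
Sorted by end: (1,2)  (5,6)  (6,8)  (4,9)  (6,11)  (12,13)  (10,14)  (10,15)  (16,17)  (13,18)  (19,23)
take (1,2); take (5,6); take (6,8); skip (4,9); take (12,13); take (16,17); take (19,23).
Selected 6 shows.

6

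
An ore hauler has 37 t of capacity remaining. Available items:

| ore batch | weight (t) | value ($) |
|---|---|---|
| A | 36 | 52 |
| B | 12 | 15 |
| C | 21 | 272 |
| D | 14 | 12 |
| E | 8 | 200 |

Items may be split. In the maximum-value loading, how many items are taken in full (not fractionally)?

Sort by value per unit weight and fill in that order.
Ratios (sorted): E 25.00, C 12.95, A 1.44, B 1.25, D 0.86
take E (8 @ 200); take C (21 @ 272); take 8/36 of A → 11.56. Capacity used 37/37.
2 item(s) taken whole; one partial (take 8/36 of A).

2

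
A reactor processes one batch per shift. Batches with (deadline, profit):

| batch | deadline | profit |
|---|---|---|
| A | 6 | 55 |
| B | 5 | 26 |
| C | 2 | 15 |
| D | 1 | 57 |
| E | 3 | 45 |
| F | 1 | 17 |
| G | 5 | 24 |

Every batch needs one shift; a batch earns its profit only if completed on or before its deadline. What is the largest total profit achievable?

222

Take jobs in profit order; each goes to the latest open slot no later than its deadline.
Profit order: D=57 A=55 E=45 B=26 G=24 F=17 C=15
Assign: D→slot 1, A→slot 6, E→slot 3, B→slot 5, G→slot 4, F skipped, C→slot 2.
Slots: [1:D] [2:C] [3:E] [4:G] [5:B] [6:A]
Profit = 57 + 15 + 45 + 24 + 26 + 55 = 222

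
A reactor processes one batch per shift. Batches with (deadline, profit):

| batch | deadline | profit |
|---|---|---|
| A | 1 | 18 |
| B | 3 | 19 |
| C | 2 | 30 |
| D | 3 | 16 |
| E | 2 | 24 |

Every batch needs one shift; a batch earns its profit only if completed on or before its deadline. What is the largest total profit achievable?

73

Take jobs in profit order; each goes to the latest open slot no later than its deadline.
By profit: C(d2,30), E(d2,24), B(d3,19), A(d1,18), D(d3,16)
C→slot 2; E→slot 1; B→slot 3; A skipped; D skipped.
Profit = 24 + 30 + 19 = 73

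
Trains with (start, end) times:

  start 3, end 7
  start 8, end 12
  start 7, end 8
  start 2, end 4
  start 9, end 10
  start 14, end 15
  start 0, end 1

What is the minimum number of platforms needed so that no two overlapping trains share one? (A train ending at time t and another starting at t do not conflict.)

The answer is the maximum number of intervals overlapping at any instant.
Events (time:±→running): 0:+→1 1:-→0 2:+→1 3:+→2 … peak 2.

2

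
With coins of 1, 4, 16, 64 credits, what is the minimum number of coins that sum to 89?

89 = 1×64 + 1×16 + 2×4 + 1×1
Total coins = 1 + 1 + 2 + 1 = 5

5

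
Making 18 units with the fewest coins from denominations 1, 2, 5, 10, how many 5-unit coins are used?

18 = 1×10 + 1×5 + 1×2 + 1×1
Count of 5: 1

1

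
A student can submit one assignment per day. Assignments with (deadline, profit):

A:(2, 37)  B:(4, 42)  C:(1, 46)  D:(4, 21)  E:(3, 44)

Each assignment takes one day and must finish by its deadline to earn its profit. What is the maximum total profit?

Sort by profit descending; place each in the latest free slot ≤ its deadline.
By profit: C(d1,46), E(d3,44), B(d4,42), A(d2,37), D(d4,21)
C→slot 1; E→slot 3; B→slot 4; A→slot 2; D skipped.
Profit = 46 + 37 + 44 + 42 = 169

169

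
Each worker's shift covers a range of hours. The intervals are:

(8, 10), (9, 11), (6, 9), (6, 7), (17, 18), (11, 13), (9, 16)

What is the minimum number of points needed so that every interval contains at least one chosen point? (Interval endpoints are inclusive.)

Sorted: [6,7] [6,9] [8,10] [9,11] [11,13] [9,16] [17,18]
{[6,7],[6,9]} hit by 7; {[8,10],[9,11]} hit by 10; {[11,13],[9,16]} hit by 13; {[17,18]} hit by 18.
Points: 7, 10, 13, 18 (4 total).

4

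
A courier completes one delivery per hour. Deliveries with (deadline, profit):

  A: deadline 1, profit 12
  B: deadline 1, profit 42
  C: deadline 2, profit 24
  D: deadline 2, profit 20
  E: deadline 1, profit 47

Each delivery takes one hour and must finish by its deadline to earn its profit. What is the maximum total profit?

71

Take jobs in profit order; each goes to the latest open slot no later than its deadline.
Profit order: E=47 B=42 C=24 D=20 A=12
Assign: E→slot 1, B skipped, C→slot 2, D skipped, A skipped.
Slots: [1:E] [2:C]
Profit = 47 + 24 = 71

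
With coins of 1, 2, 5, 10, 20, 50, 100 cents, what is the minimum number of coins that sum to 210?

3

210 = 2×100 + 1×10
Total coins = 2 + 1 = 3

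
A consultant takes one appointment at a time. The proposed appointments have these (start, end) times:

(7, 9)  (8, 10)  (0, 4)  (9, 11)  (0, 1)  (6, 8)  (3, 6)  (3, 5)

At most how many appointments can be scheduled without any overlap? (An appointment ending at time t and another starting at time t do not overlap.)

Order by finish time; keep every interval that doesn't clash with the previous kept one.
By end time: (0,1), (0,4), (3,5), (3,6), (6,8), (7,9), (8,10), (9,11).
Pick (0,1); next start ≥ 1 → (3,5); next start ≥ 5 → (6,8); next start ≥ 8 → (8,10).
Selected 4 appointments.

4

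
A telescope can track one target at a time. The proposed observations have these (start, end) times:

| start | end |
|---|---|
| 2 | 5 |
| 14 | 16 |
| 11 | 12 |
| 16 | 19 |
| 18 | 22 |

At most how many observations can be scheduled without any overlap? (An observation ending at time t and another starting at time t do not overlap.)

Greedy by earliest finish: after sorting by end time, pick each interval compatible with the last pick.
Sorted by end: (2,5)  (11,12)  (14,16)  (16,19)  (18,22)
take (2,5); take (11,12); take (14,16); take (16,19).
Selected 4 observations.

4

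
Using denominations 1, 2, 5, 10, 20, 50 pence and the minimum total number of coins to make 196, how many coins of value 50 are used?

196 = 3×50 + 2×20 + 1×5 + 1×1
Count of 50: 3

3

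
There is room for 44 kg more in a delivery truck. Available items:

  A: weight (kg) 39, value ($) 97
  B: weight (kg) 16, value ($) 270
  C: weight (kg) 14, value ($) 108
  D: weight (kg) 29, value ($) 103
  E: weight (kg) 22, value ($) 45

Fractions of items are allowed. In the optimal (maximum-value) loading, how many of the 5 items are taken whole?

2

Ratios (sorted): B 16.88, C 7.71, D 3.55, A 2.49, E 2.05
take B (16 @ 270); take C (14 @ 108); take 14/29 of D → 49.72. Capacity used 44/44.
2 item(s) taken whole; one partial (take 14/29 of D).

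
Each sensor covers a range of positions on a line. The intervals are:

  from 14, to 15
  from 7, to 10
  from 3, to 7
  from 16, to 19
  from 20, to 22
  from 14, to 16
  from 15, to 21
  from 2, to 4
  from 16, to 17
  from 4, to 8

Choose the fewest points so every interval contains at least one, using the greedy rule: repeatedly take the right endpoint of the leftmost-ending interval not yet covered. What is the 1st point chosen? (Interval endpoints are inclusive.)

4

Process intervals by earliest right end; each time one isn't hit yet, stab at its right endpoint.
By right end: [2,4]  [3,7]  [4,8]  [7,10]  [14,15]  [14,16]  [16,17]  [16,19]  [15,21]  [20,22]
[2,4] uncovered → point at 4; [7,10] uncovered → point at 10; [14,15] uncovered → point at 15; [16,17] uncovered → point at 17; [20,22] uncovered → point at 22.
Points: 4, 10, 15, 17, 22 (5 total).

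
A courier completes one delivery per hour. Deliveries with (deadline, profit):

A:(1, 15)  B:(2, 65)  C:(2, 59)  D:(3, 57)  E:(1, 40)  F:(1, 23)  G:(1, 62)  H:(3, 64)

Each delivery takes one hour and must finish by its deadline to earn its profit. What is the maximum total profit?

191

Sort by profit descending; place each in the latest free slot ≤ its deadline.
Profit order: B=65 H=64 G=62 C=59 D=57 E=40 F=23 A=15
Assign: B→slot 2, H→slot 3, G→slot 1, C skipped, D skipped, E skipped, F skipped, A skipped.
Slots: [1:G] [2:B] [3:H]
Profit = 62 + 65 + 64 = 191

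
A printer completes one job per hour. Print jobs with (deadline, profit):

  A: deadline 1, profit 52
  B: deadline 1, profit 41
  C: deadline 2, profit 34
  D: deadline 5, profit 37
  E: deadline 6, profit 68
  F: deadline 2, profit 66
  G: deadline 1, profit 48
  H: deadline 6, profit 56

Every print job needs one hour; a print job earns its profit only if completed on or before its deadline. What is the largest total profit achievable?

Take jobs in profit order; each goes to the latest open slot no later than its deadline.
By profit: E(d6,68), F(d2,66), H(d6,56), A(d1,52), G(d1,48), B(d1,41), D(d5,37), C(d2,34)
E→slot 6; F→slot 2; H→slot 5; A→slot 1; G skipped; B skipped; D→slot 4; C skipped.
Profit = 52 + 66 + 37 + 56 + 68 = 279

279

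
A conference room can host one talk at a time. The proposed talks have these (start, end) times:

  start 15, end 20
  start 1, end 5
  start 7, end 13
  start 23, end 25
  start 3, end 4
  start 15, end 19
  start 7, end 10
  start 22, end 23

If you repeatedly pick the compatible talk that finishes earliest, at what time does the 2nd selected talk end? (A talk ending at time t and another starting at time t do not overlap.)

10

Sort by end time and greedily take each interval whose start is ≥ the last chosen end.
By end time: (3,4), (1,5), (7,10), (7,13), (15,19), (15,20), (22,23), (23,25).
Pick (3,4); next start ≥ 4 → (7,10); next start ≥ 10 → (15,19); next start ≥ 19 → (22,23); next start ≥ 23 → (23,25).
Selected: (3,4) (7,10) (15,19) (22,23) (23,25)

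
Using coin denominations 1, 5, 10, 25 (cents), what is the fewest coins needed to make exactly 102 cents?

6

Greedy: take as many of the largest coin as possible, then repeat with the remainder.
102 = 4×25 + 2×1
Total coins = 4 + 2 = 6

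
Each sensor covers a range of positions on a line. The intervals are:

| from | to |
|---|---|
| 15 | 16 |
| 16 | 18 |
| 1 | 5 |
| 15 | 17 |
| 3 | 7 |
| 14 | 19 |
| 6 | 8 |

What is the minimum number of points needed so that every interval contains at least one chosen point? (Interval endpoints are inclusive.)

3

Sort by right endpoint; whenever an interval is uncovered, place a point at its right end.
Sorted: [1,5] [3,7] [6,8] [15,16] [15,17] [16,18] [14,19]
{[1,5],[3,7]} hit by 5; {[6,8]} hit by 8; {[15,16],[15,17],[16,18],[14,19]} hit by 16.
Points: 5, 8, 16 (3 total).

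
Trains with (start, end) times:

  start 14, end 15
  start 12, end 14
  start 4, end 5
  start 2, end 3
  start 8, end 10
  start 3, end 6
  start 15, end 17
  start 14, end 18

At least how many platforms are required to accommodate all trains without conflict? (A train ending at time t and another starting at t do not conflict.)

Count concurrent intervals with a sweep; the peak is the room count.
starts: [2, 3, 4, 8, 12, 14, 14, 15]
ends:   [3, 5, 6, 10, 14, 15, 17, 18]
s2→1 e3→0 s3→1 s4→2  — peak 2.

2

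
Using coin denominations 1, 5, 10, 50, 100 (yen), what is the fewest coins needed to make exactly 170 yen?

4

Greedy: take as many of the largest coin as possible, then repeat with the remainder.
170 = 1×100 + 1×50 + 2×10
Total coins = 1 + 1 + 2 = 4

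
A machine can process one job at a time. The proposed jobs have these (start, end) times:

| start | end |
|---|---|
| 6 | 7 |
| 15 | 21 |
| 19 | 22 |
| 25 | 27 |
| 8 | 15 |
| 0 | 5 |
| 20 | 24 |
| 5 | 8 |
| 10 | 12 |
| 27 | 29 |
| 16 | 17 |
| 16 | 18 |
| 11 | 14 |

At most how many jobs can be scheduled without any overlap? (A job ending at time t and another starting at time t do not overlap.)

Sorted by end: (0,5)  (6,7)  (5,8)  (10,12)  (11,14)  (8,15)  (16,17)  (16,18)  (15,21)  (19,22)  (20,24)  (25,27)  (27,29)
take (0,5); take (6,7); take (10,12); take (16,17); take (19,22); take (25,27); take (27,29).
Selected 7 jobs.

7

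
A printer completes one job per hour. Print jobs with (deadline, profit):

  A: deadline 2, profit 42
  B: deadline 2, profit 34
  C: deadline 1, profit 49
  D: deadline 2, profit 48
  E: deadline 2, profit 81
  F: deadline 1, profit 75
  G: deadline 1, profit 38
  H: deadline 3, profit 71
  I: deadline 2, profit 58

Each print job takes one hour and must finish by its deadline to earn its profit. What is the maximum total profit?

By profit: E(d2,81), F(d1,75), H(d3,71), I(d2,58), C(d1,49), D(d2,48), A(d2,42), G(d1,38), B(d2,34)
E→slot 2; F→slot 1; H→slot 3; I skipped; C skipped; D skipped; A skipped; G skipped; B skipped.
Profit = 75 + 81 + 71 = 227

227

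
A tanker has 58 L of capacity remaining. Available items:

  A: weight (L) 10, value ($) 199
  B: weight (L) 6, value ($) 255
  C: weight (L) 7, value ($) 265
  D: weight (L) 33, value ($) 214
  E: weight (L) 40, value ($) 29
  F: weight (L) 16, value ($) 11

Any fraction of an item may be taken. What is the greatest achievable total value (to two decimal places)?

934.45

Greedy by value/weight ratio, highest first.
Order: B (255/6=42.50) > C (265/7=37.86) > A (199/10=19.90) > D (214/33=6.48) > E (29/40=0.72) > F (11/16=0.69)
Fill: take B (6 @ 255) → take C (7 @ 265) → take A (10 @ 199) → take D (33 @ 214) → take 2/40 of E → 1.45; 58/58 used.
Total value = 934.45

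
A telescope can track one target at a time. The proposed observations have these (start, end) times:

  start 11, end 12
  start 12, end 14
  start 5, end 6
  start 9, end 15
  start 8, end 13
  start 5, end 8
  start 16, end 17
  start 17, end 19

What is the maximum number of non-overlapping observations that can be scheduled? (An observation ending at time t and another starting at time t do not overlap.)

5

Greedy by earliest finish: after sorting by end time, pick each interval compatible with the last pick.
Sorted by end: (5,6)  (5,8)  (11,12)  (8,13)  (12,14)  (9,15)  (16,17)  (17,19)
take (5,6); skip (5,8); take (11,12); skip (8,13); take (12,14); take (16,17); take (17,19).
Selected 5 observations.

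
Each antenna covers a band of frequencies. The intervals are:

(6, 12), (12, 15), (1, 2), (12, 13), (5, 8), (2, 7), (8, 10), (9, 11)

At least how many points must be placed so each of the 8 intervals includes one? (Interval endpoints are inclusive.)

4

Sorted: [1,2] [2,7] [5,8] [8,10] [9,11] [6,12] [12,13] [12,15]
{[1,2],[2,7]} hit by 2; {[5,8],[8,10]} hit by 8; {[9,11],[6,12]} hit by 11; {[12,13],[12,15]} hit by 13.
Points: 2, 8, 11, 13 (4 total).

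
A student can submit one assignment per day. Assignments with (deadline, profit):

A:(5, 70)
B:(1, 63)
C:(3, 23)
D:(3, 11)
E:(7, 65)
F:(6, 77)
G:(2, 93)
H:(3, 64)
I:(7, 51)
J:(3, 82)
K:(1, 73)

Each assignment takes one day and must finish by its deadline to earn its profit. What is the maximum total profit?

Sort by profit descending; place each in the latest free slot ≤ its deadline.
Profit order: G=93 J=82 F=77 K=73 A=70 E=65 H=64 B=63 I=51 C=23 D=11
Assign: G→slot 2, J→slot 3, F→slot 6, K→slot 1, A→slot 5, E→slot 7, H skipped, B skipped, I→slot 4, C skipped, D skipped.
Slots: [1:K] [2:G] [3:J] [4:I] [5:A] [6:F] [7:E]
Profit = 73 + 93 + 82 + 51 + 70 + 77 + 65 = 511

511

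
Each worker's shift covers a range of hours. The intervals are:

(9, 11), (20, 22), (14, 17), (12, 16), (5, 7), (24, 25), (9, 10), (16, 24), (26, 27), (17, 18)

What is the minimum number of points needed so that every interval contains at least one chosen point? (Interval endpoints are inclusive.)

Process intervals by earliest right end; each time one isn't hit yet, stab at its right endpoint.
Sorted: [5,7] [9,10] [9,11] [12,16] [14,17] [17,18] [20,22] [16,24] [24,25] [26,27]
{[5,7]} hit by 7; {[9,10],[9,11]} hit by 10; {[12,16],[14,17]} hit by 16; {[17,18]} hit by 18; {[20,22],[16,24]} hit by 22; {[24,25]} hit by 25; {[26,27]} hit by 27.
Points: 7, 10, 16, 18, 22, 25, 27 (7 total).

7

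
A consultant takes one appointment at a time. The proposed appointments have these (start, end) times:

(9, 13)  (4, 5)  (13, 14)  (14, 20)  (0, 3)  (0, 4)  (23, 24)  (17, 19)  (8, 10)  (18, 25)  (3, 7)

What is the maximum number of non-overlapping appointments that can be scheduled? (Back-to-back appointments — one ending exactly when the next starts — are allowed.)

6

By end time: (0,3), (0,4), (4,5), (3,7), (8,10), (9,13), (13,14), (17,19), (14,20), (23,24), (18,25).
Pick (0,3); next start ≥ 3 → (4,5); next start ≥ 5 → (8,10); next start ≥ 10 → (13,14); next start ≥ 14 → (17,19); next start ≥ 19 → (23,24).
Selected 6 appointments.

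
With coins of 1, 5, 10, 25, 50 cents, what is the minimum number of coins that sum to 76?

Use the largest denomination that fits, subtract, and repeat.
76 − 1×50→26 − 1×25→1 − 1×1→0
Total coins = 1 + 1 + 1 = 3

3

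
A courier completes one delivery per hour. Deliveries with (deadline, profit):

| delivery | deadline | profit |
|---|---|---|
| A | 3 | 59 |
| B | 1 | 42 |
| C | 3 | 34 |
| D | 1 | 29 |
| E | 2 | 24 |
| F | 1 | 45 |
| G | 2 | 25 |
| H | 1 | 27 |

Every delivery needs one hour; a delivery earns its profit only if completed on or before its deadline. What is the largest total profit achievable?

Profit order: A=59 F=45 B=42 C=34 D=29 H=27 G=25 E=24
Assign: A→slot 3, F→slot 1, B skipped, C→slot 2, D skipped, H skipped, G skipped, E skipped.
Slots: [1:F] [2:C] [3:A]
Profit = 45 + 34 + 59 = 138

138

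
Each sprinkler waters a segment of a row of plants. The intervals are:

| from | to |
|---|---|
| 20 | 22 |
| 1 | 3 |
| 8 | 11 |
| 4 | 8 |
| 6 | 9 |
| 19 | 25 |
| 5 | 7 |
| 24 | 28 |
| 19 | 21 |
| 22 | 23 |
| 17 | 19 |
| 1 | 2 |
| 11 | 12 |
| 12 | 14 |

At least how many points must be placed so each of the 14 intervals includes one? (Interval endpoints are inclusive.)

7

Process intervals by earliest right end; each time one isn't hit yet, stab at its right endpoint.
By right end: [1,2]  [1,3]  [5,7]  [4,8]  [6,9]  [8,11]  [11,12]  [12,14]  [17,19]  [19,21]  [20,22]  [22,23]  [19,25]  [24,28]
[1,2] uncovered → point at 2; [5,7] uncovered → point at 7; [8,11] uncovered → point at 11; [12,14] uncovered → point at 14; [17,19] uncovered → point at 19; [20,22] uncovered → point at 22; [24,28] uncovered → point at 28.
Points: 2, 7, 11, 14, 19, 22, 28 (7 total).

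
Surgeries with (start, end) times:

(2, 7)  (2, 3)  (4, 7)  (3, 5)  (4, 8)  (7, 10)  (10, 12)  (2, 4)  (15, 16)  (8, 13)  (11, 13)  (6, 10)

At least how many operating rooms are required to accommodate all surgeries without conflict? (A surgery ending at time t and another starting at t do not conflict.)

4

starts: [2, 2, 2, 3, 4, 4, 6, 7, 8, 10, 11, 15]
ends:   [3, 4, 5, 7, 7, 8, 10, 10, 12, 13, 13, 16]
s2→1 s2→2 s2→3 e3→2 s3→3 e4→2 s4→3 s4→4  — peak 4.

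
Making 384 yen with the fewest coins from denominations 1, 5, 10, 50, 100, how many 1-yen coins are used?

Use the largest denomination that fits, subtract, and repeat.
384 − 3×100→84 − 1×50→34 − 3×10→4 − 4×1→0
Count of 1: 4

4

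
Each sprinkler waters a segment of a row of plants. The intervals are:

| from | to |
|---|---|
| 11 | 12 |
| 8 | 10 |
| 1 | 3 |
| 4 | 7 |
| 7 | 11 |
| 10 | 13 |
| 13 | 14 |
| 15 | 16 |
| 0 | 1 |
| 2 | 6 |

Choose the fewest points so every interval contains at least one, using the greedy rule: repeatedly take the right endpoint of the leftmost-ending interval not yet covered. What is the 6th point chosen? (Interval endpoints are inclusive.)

16

Sorted: [0,1] [1,3] [2,6] [4,7] [8,10] [7,11] [11,12] [10,13] [13,14] [15,16]
{[0,1],[1,3]} hit by 1; {[2,6],[4,7]} hit by 6; {[8,10],[7,11]} hit by 10; {[11,12],[10,13]} hit by 12; {[13,14]} hit by 14; {[15,16]} hit by 16.
Points: 1, 6, 10, 12, 14, 16 (6 total).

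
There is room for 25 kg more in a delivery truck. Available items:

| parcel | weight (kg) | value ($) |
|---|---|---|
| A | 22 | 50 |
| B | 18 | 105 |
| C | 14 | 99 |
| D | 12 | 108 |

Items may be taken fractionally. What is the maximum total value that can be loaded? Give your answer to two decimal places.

Sort by value per unit weight and fill in that order.
Ratios (sorted): D 9.00, C 7.07, B 5.83, A 2.27
take D (12 @ 108); take 13/14 of C → 91.93. Capacity used 25/25.
Total value = 199.93

199.93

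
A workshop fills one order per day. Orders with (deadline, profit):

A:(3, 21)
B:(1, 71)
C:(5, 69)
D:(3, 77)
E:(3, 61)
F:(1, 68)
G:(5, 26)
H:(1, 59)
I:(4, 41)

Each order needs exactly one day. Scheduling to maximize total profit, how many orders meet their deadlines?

5

Take jobs in profit order; each goes to the latest open slot no later than its deadline.
By profit: D(d3,77), B(d1,71), C(d5,69), F(d1,68), E(d3,61), H(d1,59), I(d4,41), G(d5,26), A(d3,21)
D→slot 3; B→slot 1; C→slot 5; F skipped; E→slot 2; H skipped; I→slot 4; G skipped; A skipped.
5 of 9 scheduled.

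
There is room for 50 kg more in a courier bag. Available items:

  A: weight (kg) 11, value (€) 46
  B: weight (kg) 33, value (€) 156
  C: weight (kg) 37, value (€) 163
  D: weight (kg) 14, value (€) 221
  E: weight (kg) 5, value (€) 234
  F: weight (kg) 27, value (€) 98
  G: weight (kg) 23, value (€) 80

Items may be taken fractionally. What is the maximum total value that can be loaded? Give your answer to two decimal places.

601.55

Greedy by value/weight ratio, highest first.
Order: E (234/5=46.80) > D (221/14=15.79) > B (156/33=4.73) > C (163/37=4.41) > A (46/11=4.18) > F (98/27=3.63) > G (80/23=3.48)
Fill: take E (5 @ 234) → take D (14 @ 221) → take 31/33 of B → 146.55; 50/50 used.
Total value = 601.55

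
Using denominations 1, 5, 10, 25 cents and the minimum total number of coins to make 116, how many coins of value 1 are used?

1

116 = 4×25 + 1×10 + 1×5 + 1×1
Count of 1: 1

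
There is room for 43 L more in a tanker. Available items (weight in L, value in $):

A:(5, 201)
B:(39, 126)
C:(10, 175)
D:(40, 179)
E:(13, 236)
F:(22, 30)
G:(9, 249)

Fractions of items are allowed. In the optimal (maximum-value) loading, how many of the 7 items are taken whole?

4

Order: A (201/5=40.20) > G (249/9=27.67) > E (236/13=18.15) > C (175/10=17.50) > D (179/40=4.47) > B (126/39=3.23) > F (30/22=1.36)
Fill: take A (5 @ 201) → take G (9 @ 249) → take E (13 @ 236) → take C (10 @ 175) → take 6/40 of D → 26.85; 43/43 used.
4 item(s) taken whole; one partial (take 6/40 of D).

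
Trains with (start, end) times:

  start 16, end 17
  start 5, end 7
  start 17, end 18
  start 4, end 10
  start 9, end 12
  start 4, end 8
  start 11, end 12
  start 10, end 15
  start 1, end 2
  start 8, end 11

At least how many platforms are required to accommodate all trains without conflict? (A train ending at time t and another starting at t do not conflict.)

3

Count concurrent intervals with a sweep; the peak is the room count.
Events (time:±→running): 1:+→1 2:-→0 4:+→1 4:+→2 5:+→3 … peak 3.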